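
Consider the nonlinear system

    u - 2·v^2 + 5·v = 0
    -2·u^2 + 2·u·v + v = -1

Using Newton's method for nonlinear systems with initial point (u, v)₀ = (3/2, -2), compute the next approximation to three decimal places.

At (3/2, -2): F = (-16.500, -11.500).
Jacobian J = [[1, -4·v + 5], [-4·u + 2·v, 2·u + 1]].
At the point, J = [[1.000, 13.000], [-10.000, 4.000]] (det J = 134.000).
Solving J·Δ = −F gives Δ = (-0.623, 1.317).
Then the next iterate is (u, v)₁ = (0.877, -0.683).

(0.877, -0.683)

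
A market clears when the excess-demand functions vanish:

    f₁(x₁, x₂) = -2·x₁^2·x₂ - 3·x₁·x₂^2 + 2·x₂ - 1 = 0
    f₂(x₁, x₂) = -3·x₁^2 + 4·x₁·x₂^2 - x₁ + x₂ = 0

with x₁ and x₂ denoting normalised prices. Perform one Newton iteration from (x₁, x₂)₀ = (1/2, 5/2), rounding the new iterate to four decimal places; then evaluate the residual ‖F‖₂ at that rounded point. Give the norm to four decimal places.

2.8988

At (1/2, 5/2): F = (-6.6250, 13.7500).
Jacobian J = [[-4·x₁·x₂ - 3·x₂^2, -2·x₁^2 - 6·x₁·x₂ + 2], [-6·x₁ + 4·x₂^2 - 1, 8·x₁·x₂ + 1]].
At the point, J = [[-23.7500, -6.0000], [21.0000, 11.0000]] (det J = -135.2500).
Solving J·Δ = −F gives Δ = (0.0712, -1.3859).
Then the next iterate is (x₁, x₂)₁ = (0.5712, 1.1141).
Re-evaluating at (0.5712, 1.1141): F = (-1.625746, 2.400028), so ‖F‖₂ = 2.8988.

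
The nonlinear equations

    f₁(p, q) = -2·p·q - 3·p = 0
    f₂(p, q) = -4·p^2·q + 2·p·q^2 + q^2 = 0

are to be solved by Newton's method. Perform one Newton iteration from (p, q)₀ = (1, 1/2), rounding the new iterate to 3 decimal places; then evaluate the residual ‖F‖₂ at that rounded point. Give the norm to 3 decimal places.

47.595

At (1, 1/2): F = (-4.000, -1.250).
Jacobian J = [[-2·q - 3, -2·p], [-8·p·q + 2·q^2, -4·p^2 + 4·p·q + 2·q]].
At the point, J = [[-4.000, -2.000], [-3.500, -1.000]] (det J = -3.000).
Solving J·Δ = −F gives Δ = (0.500, -3.000).
Then the next iterate is (p, q)₁ = (1.500, -2.500).
Re-evaluating at (1.500, -2.500): F = (3.000, 47.500), so ‖F‖₂ = 47.595.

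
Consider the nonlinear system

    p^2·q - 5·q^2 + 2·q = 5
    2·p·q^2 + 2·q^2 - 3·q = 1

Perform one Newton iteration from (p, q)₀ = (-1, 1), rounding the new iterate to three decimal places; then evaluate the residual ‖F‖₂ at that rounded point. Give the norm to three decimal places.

At (-1, 1): F = (-7.000, -4.000).
Jacobian J = [[2·p·q, p^2 - 10·q + 2], [2·q^2, 4·p·q + 4·q - 3]].
At the point, J = [[-2.000, -7.000], [2.000, -3.000]] (det J = 20.000).
Solving J·Δ = −F gives Δ = (0.350, -1.100).
Then the next iterate is (p, q)₁ = (-0.650, -0.100).
Re-evaluating at (-0.650, -0.100): F = (-5.29225, -0.693), so ‖F‖₂ = 5.337.

5.337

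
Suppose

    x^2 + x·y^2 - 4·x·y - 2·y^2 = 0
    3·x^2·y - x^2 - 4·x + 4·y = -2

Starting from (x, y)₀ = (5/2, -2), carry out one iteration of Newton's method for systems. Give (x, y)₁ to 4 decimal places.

At (5/2, -2): F = (28.2500, -59.7500).
Jacobian J = [[2·x + y^2 - 4·y, 2·x·y - 4·x - 4·y], [6·x·y - 2·x - 4, 3·x^2 + 4]].
At the point, J = [[17.0000, -12.0000], [-39.0000, 22.7500]] (det J = -81.2500).
Solving J·Δ = −F gives Δ = (-0.9146, 1.0585).
Then the next iterate is (x, y)₁ = (1.5854, -0.9415).

(1.5854, -0.9415)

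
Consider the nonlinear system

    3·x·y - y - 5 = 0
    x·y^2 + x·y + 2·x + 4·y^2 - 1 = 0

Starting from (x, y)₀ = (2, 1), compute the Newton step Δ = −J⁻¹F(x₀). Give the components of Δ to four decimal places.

(2.5000, -1.5000)

At (2, 1): F = (0.0000, 11.0000).
Jacobian J = [[3·y, 3·x - 1], [y^2 + y + 2, 2·x·y + x + 8·y]].
At the point, J = [[3.0000, 5.0000], [4.0000, 14.0000]] (det J = 22.0000).
Solving J·Δ = −F gives Δ = (2.5000, -1.5000).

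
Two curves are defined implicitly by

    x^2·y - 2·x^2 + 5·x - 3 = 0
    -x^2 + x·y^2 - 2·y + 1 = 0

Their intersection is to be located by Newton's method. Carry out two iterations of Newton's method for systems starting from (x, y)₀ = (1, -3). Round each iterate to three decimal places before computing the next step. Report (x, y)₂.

(4.040, 0.117)

At (1, -3): F = (-3.000, 15.000).
Jacobian J = [[2·x·y - 4·x + 5, x^2], [-2·x + y^2, 2·x·y - 2]].
At the point, J = [[-5.000, 1.000], [7.000, -8.000]] (det J = 33.000).
Solving J·Δ = −F gives Δ = (-0.273, 1.636).
Then the next iterate is (x, y)₁ = (0.727, -1.364).
Round to (0.727, -1.364) and repeat: F = (-1.14297, 4.55205), J = [[0.10874, 0.52853], [0.40650, -3.98326]].
Δ = (3.313, 1.481), so (x, y)₂ = (4.040, 0.117).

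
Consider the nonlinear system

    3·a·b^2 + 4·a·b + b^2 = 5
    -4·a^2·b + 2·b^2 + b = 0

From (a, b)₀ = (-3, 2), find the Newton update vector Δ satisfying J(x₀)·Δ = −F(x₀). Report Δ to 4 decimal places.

At (-3, 2): F = (-61.0000, -62.0000).
Jacobian J = [[3·b^2 + 4·b, 6·a·b + 4·a + 2·b], [-8·a·b, -4·a^2 + 4·b + 1]].
At the point, J = [[20.0000, -44.0000], [48.0000, -27.0000]] (det J = 1572.0000).
Solving J·Δ = −F gives Δ = (0.6877, -1.0738).

(0.6877, -1.0738)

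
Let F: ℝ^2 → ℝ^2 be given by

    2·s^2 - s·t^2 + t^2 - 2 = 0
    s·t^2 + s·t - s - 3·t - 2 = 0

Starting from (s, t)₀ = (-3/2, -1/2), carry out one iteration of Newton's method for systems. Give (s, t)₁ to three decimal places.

At (-3/2, -1/2): F = (3.125, 1.375).
Jacobian J = [[4·s - t^2, -2·s·t + 2·t], [t^2 + t - 1, 2·s·t + s - 3]].
At the point, J = [[-6.250, -2.500], [-1.250, -3.000]] (det J = 15.625).
Solving J·Δ = −F gives Δ = (0.380, 0.300).
Then the next iterate is (s, t)₁ = (-1.120, -0.200).

(-1.120, -0.200)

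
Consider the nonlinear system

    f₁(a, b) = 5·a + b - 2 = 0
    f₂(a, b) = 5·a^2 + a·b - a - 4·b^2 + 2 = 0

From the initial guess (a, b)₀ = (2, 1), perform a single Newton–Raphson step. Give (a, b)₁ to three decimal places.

(0.560, -0.800)

At (2, 1): F = (9.000, 18.000).
Jacobian J = [[5, 1], [10·a + b - 1, a - 8·b]].
At the point, J = [[5.000, 1.000], [20.000, -6.000]] (det J = -50.000).
Solving J·Δ = −F gives Δ = (-1.440, -1.800).
Then the next iterate is (a, b)₁ = (0.560, -0.800).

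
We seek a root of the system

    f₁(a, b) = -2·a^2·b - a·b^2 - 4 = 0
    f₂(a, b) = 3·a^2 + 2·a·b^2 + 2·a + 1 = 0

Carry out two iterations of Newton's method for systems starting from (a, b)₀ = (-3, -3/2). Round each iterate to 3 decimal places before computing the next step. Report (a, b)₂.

At (-3, -3/2): F = (29.750, 8.500).
Jacobian J = [[-4·a·b - b^2, -2·a^2 - 2·a·b], [6·a + 2·b^2 + 2, 4·a·b]].
At the point, J = [[-20.250, -27.000], [-11.500, 18.000]] (det J = -675.000).
Solving J·Δ = −F gives Δ = (1.133, 0.252).
Then the next iterate is (a, b)₁ = (-1.867, -1.248).
Round to (-1.867, -1.248) and repeat: F = (7.60814, 1.90735), J = [[-10.87757, -11.63141], [-6.08699, 9.32006]].
Δ = (0.541, 0.148), so (a, b)₂ = (-1.326, -1.100).

(-1.326, -1.100)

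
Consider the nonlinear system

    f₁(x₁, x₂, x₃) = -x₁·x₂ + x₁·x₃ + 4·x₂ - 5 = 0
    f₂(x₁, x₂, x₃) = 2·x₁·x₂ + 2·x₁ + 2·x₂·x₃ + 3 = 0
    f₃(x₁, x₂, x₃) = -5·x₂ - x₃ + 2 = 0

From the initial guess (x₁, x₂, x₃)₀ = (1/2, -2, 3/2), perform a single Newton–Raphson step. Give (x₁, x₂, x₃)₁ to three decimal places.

(1.640, 0.012, 1.942)

At (1/2, -2, 3/2): F = (-11.250, -4.000, 10.500).
Jacobian J = [[-x₂ + x₃, -x₁ + 4, x₁], [2·x₂ + 2, 2·x₁ + 2·x₃, 2·x₂], [0, -5, -1]].
At the point, J = [[3.500, 3.500, 0.500], [-2.000, 4.000, -4.000], [0.000, -5.000, -1.000]] (det J = -86.000).
Solving J·Δ = −F gives Δ = (1.140, 2.012, 0.442).
Then the next iterate is (x₁, x₂, x₃)₁ = (1.640, 0.012, 1.942).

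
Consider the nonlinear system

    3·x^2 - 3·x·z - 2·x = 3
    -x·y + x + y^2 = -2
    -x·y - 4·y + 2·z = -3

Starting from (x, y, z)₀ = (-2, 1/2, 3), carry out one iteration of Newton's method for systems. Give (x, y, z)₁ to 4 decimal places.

At (-2, 1/2, 3): F = (31.0000, 1.2500, 8.0000).
Jacobian J = [[6·x - 3·z - 2, 0, -3·x], [-y + 1, -x + 2·y, 0], [-y, -x - 4, 2]].
At the point, J = [[-23.0000, 0.0000, 6.0000], [0.5000, 3.0000, 0.0000], [-0.5000, -2.0000, 2.0000]] (det J = -135.0000).
Solving J·Δ = −F gives Δ = (0.2000, -0.4500, -4.4000).
Then the next iterate is (x, y, z)₁ = (-1.8000, 0.0500, -1.4000).

(-1.8000, 0.0500, -1.4000)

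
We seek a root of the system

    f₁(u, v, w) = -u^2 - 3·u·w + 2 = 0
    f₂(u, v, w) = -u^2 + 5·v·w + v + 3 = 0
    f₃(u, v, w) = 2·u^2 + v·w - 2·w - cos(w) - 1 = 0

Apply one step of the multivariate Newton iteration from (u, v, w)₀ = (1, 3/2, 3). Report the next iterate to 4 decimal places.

(0.9703, 1.0703, 0.4422)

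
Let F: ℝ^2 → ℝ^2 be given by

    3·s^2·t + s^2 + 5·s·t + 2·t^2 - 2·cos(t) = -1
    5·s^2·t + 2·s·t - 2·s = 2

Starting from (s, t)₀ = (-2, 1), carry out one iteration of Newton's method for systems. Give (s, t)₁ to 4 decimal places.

At (-2, 1): F = (7.919395, 18.0000).
Jacobian J = [[6·s·t + 2·s + 5·t, 3·s^2 + 5·s + 4·t + 2·sin(t)], [10·s·t + 2·t - 2, 5·s^2 + 2·s]].
At the point, J = [[-11.0000, 7.682942], [-20.0000, 16.0000]] (det J = -22.341161).
Solving J·Δ = −F gives Δ = (-0.5184, -1.7731).
Then the next iterate is (s, t)₁ = (-2.5184, -0.7731).

(-2.5184, -0.7731)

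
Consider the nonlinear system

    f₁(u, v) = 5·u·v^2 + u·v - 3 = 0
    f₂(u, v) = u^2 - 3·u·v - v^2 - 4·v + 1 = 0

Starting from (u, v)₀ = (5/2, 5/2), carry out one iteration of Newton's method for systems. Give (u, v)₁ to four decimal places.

(3.6691, 0.6410)

At (5/2, 5/2): F = (81.3750, -27.7500).
Jacobian J = [[5·v^2 + v, 10·u·v + u], [2·u - 3·v, -3·u - 2·v - 4]].
At the point, J = [[33.7500, 65.0000], [-2.5000, -16.5000]] (det J = -394.3750).
Solving J·Δ = −F gives Δ = (1.1691, -1.8590).
Then the next iterate is (u, v)₁ = (3.6691, 0.6410).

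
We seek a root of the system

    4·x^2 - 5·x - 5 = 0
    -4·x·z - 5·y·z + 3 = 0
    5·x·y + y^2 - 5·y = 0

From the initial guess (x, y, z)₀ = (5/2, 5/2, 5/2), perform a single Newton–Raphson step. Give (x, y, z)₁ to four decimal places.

(2.0000, 1.0000, 1.1889)

At (5/2, 5/2, 5/2): F = (7.5000, -53.2500, 25.0000).
Jacobian J = [[8·x - 5, 0, 0], [-4·z, -5·z, -4·x - 5·y], [5·y, 5·x + 2·y - 5, 0]].
At the point, J = [[15.0000, 0.0000, 0.0000], [-10.0000, -12.5000, -22.5000], [12.5000, 12.5000, 0.0000]] (det J = 4218.7500).
Solving J·Δ = −F gives Δ = (-0.5000, -1.5000, -1.3111).
Then the next iterate is (x, y, z)₁ = (2.0000, 1.0000, 1.1889).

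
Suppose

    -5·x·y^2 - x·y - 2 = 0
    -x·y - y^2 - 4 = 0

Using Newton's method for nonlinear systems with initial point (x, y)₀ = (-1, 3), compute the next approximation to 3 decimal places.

At (-1, 3): F = (46.000, -10.000).
Jacobian J = [[-5·y^2 - y, -10·x·y - x], [-y, -x - 2·y]].
At the point, J = [[-48.000, 31.000], [-3.000, -5.000]] (det J = 333.000).
Solving J·Δ = −F gives Δ = (-0.240, -1.856).
Then the next iterate is (x, y)₁ = (-1.240, 1.144).

(-1.240, 1.144)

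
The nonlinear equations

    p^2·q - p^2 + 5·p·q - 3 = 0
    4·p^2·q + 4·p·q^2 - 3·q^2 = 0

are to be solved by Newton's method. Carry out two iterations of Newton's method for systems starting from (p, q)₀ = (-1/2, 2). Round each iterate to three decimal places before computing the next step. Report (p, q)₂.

At (-1/2, 2): F = (-7.750, -18.000).
Jacobian J = [[2·p·q - 2·p + 5·q, p^2 + 5·p], [8·p·q + 4·q^2, 4·p^2 + 8·p·q - 6·q]].
At the point, J = [[9.000, -2.250], [8.000, -19.000]] (det J = -153.000).
Solving J·Δ = −F gives Δ = (0.698, -0.654).
Then the next iterate is (p, q)₁ = (0.198, 1.346).
Round to (0.198, 1.346) and repeat: F = (-1.65390, -3.78919), J = [[6.86702, 1.02920], [9.37893, -5.78712]].
Δ = (0.273, -0.213), so (p, q)₂ = (0.471, 1.133).

(0.471, 1.133)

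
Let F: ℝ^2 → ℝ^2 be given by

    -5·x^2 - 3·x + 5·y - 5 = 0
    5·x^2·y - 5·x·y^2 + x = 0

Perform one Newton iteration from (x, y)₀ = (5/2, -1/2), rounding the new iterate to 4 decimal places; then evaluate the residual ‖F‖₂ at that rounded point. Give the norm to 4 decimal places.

At (5/2, -1/2): F = (-46.2500, -16.2500).
Jacobian J = [[-10·x - 3, 5], [10·x·y - 5·y^2 + 1, 5·x^2 - 10·x·y]].
At the point, J = [[-28.0000, 5.0000], [-12.7500, 43.7500]] (det J = -1161.2500).
Solving J·Δ = −F gives Δ = (-1.6725, -0.1160).
Then the next iterate is (x, y)₁ = (0.8275, -0.6160).
Re-evaluating at (0.8275, -0.6160): F = (-13.986281, -2.851548), so ‖F‖₂ = 14.2740.

14.2740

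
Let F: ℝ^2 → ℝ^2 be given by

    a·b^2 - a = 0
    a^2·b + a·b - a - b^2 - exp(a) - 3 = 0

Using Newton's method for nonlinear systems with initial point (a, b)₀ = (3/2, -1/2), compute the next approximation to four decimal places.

(0.0118, -0.5059)

At (3/2, -1/2): F = (-1.1250, -11.106689).
Jacobian J = [[b^2 - 1, 2·a·b], [2·a·b + b - exp(a) - 1, a^2 + a - 2·b]].
At the point, J = [[-0.7500, -1.5000], [-7.481689, 4.7500]] (det J = -14.785034).
Solving J·Δ = −F gives Δ = (-1.4882, -0.0059).
Then the next iterate is (a, b)₁ = (0.0118, -0.5059).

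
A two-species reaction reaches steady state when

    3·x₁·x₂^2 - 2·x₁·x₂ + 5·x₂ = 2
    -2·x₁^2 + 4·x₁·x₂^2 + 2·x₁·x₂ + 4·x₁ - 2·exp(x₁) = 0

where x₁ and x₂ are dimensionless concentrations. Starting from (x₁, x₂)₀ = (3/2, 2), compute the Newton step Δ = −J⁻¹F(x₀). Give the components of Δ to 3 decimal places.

(-2.531, 0.012)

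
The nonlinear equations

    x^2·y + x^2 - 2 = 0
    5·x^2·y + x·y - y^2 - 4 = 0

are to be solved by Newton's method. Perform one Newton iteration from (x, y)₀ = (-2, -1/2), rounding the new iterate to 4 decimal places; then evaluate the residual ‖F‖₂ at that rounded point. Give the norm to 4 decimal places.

At (-2, -1/2): F = (0.0000, -13.2500).
Jacobian J = [[2·x·y + 2·x, x^2], [10·x·y + y, 5·x^2 + x - 2·y]].
At the point, J = [[-2.0000, 4.0000], [9.5000, 19.0000]] (det J = -76.0000).
Solving J·Δ = −F gives Δ = (0.6974, 0.3487).
Then the next iterate is (x, y)₁ = (-1.3026, -0.1513).
Re-evaluating at (-1.3026, -0.1513): F = (-0.559954, -5.109412), so ‖F‖₂ = 5.1400.

5.1400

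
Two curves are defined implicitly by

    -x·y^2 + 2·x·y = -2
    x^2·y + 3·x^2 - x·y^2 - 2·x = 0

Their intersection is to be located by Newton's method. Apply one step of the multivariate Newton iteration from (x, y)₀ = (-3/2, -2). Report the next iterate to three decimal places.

At (-3/2, -2): F = (14.000, 11.250).
Jacobian J = [[-y^2 + 2·y, -2·x·y + 2·x], [2·x·y + 6·x - y^2 - 2, x^2 - 2·x·y]].
At the point, J = [[-8.000, -9.000], [-9.000, -3.750]] (det J = -51.000).
Solving J·Δ = −F gives Δ = (0.956, 0.706).
Then the next iterate is (x, y)₁ = (-0.544, -1.294).

(-0.544, -1.294)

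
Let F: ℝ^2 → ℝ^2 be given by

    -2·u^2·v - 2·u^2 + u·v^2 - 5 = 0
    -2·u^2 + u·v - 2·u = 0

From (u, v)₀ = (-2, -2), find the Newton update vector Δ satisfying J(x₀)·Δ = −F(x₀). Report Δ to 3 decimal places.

(-1.250, -2.500)

At (-2, -2): F = (-5.000, 0.000).
Jacobian J = [[-4·u·v - 4·u + v^2, -2·u^2 + 2·u·v], [-4·u + v - 2, u]].
At the point, J = [[-4.000, 0.000], [4.000, -2.000]] (det J = 8.000).
Solving J·Δ = −F gives Δ = (-1.250, -2.500).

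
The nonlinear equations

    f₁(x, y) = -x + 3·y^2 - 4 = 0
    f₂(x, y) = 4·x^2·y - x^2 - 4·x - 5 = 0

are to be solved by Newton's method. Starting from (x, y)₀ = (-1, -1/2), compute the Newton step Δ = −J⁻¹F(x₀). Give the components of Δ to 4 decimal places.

At (-1, -1/2): F = (-2.2500, -4.0000).
Jacobian J = [[-1, 6·y], [8·x·y - 2·x - 4, 4·x^2]].
At the point, J = [[-1.0000, -3.0000], [2.0000, 4.0000]] (det J = 2.0000).
Solving J·Δ = −F gives Δ = (10.5000, -4.2500).

(10.5000, -4.2500)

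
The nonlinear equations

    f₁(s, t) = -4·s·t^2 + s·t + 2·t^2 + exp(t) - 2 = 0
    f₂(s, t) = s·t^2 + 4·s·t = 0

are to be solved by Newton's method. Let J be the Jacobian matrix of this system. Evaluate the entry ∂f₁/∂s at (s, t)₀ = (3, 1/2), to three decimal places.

∂f₁/∂s = -4·t^2 + t.
At (3, 1/2) this is -0.500.

-0.500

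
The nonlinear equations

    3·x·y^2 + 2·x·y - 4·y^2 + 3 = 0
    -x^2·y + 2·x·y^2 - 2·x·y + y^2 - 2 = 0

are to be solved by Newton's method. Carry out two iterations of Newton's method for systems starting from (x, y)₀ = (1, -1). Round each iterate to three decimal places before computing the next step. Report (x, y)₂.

At (1, -1): F = (0.000, 4.000).
Jacobian J = [[3·y^2 + 2·y, 6·x·y + 2·x - 8·y], [-2·x·y + 2·y^2 - 2·y, -x^2 + 4·x·y - 2·x + 2·y]].
At the point, J = [[1.000, 4.000], [6.000, -9.000]] (det J = -33.000).
Solving J·Δ = −F gives Δ = (-0.485, 0.121).
Then the next iterate is (x, y)₁ = (0.515, -0.879).
Round to (0.515, -0.879) and repeat: F = (0.19780, 0.70696), J = [[0.55992, 5.34589], [4.20865, -4.86397]].
Δ = (-0.188, -0.017), so (x, y)₂ = (0.327, -0.896).

(0.327, -0.896)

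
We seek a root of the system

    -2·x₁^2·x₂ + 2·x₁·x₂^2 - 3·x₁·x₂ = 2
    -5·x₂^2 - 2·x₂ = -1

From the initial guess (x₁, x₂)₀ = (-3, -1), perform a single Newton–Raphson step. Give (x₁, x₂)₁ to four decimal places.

(-2.7500, -0.7500)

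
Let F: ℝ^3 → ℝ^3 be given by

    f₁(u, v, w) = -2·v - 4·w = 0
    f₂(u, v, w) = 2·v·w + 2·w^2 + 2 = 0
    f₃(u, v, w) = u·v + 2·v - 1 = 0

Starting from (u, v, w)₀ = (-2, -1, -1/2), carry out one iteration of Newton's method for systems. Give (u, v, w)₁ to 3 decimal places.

(-3.000, -0.500, 0.250)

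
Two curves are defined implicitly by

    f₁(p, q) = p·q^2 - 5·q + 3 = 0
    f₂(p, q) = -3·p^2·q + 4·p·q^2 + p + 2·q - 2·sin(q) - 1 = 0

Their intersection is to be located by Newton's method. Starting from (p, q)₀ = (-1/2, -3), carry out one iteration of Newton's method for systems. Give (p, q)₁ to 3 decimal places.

(-1.327, 0.028)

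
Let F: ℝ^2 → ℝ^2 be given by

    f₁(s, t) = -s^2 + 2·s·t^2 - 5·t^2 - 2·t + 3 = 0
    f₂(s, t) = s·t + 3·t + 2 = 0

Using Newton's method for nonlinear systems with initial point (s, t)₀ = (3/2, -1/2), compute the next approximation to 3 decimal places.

(2.000, -0.389)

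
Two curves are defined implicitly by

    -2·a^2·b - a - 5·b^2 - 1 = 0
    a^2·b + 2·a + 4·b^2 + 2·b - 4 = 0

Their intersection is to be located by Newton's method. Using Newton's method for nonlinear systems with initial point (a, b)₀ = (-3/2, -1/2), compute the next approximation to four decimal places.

At (-3/2, -1/2): F = (1.5000, -8.1250).
Jacobian J = [[-4·a·b - 1, -2·a^2 - 10·b], [2·a·b + 2, a^2 + 8·b + 2]].
At the point, J = [[-4.0000, 0.5000], [3.5000, 0.2500]] (det J = -2.7500).
Solving J·Δ = −F gives Δ = (1.6136, 9.9091).
Then the next iterate is (a, b)₁ = (0.1136, 9.4091).

(0.1136, 9.4091)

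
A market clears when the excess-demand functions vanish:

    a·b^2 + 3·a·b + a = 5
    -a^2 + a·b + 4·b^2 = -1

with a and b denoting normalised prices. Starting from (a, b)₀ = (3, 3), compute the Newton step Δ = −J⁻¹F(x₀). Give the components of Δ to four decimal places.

At (3, 3): F = (52.0000, 37.0000).
Jacobian J = [[b^2 + 3·b + 1, 2·a·b + 3·a], [-2·a + b, a + 8·b]].
At the point, J = [[19.0000, 27.0000], [-3.0000, 27.0000]] (det J = 594.0000).
Solving J·Δ = −F gives Δ = (-0.6818, -1.4461).

(-0.6818, -1.4461)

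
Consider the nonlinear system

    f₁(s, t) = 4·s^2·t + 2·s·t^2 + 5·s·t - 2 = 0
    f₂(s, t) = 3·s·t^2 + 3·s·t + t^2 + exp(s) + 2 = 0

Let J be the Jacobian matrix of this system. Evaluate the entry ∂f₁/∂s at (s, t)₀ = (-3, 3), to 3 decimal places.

-39.000

∂f₁/∂s = 8·s·t + 2·t^2 + 5·t.
At (-3, 3) this is -39.000.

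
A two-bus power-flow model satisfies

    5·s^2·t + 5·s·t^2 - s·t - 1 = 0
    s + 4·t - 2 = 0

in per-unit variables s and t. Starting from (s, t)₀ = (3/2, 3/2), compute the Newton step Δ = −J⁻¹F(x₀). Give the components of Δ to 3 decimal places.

At (3/2, 3/2): F = (30.500, 5.500).
Jacobian J = [[10·s·t + 5·t^2 - t, 5·s^2 + 10·s·t - s], [1, 4]].
At the point, J = [[32.250, 32.250], [1.000, 4.000]] (det J = 96.750).
Solving J·Δ = −F gives Δ = (0.572, -1.518).

(0.572, -1.518)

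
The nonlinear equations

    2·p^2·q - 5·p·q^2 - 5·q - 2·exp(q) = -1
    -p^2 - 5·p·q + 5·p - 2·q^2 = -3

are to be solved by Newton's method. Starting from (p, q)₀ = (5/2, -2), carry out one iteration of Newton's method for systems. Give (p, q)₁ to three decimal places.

At (5/2, -2): F = (-64.27067, 26.250).
Jacobian J = [[4·p·q - 5·q^2, 2·p^2 - 10·p·q - 2·exp(q) - 5], [-2·p - 5·q + 5, -5·p - 4·q]].
At the point, J = [[-40.000, 57.22933], [10.000, -4.500]] (det J = -392.29329).
Solving J·Δ = −F gives Δ = (-3.092, -1.038).
Then the next iterate is (p, q)₁ = (-0.592, -3.038).

(-0.592, -3.038)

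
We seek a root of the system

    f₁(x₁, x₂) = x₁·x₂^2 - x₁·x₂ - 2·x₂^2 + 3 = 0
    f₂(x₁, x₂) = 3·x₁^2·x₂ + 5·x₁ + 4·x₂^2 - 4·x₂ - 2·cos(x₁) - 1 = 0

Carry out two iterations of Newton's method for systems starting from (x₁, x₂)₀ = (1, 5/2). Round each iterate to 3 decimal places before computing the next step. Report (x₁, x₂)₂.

(0.414, 1.235)

At (1, 5/2): F = (-5.750, 25.41940).
Jacobian J = [[x₂^2 - x₂, 2·x₁·x₂ - x₁ - 4·x₂], [6·x₁·x₂ + 2·sin(x₁) + 5, 3·x₁^2 + 8·x₂ - 4]].
At the point, J = [[3.750, -6.000], [21.68294, 19.000]] (det J = 201.34765).
Solving J·Δ = −F gives Δ = (-0.215, -1.093).
Then the next iterate is (x₁, x₂)₁ = (0.785, 1.407).
Round to (0.785, 1.407) and repeat: F = (-0.50977, 6.40191), J = [[0.57265, -4.20401], [13.04062, 9.10468]].
Δ = (-0.371, -0.172), so (x₁, x₂)₂ = (0.414, 1.235).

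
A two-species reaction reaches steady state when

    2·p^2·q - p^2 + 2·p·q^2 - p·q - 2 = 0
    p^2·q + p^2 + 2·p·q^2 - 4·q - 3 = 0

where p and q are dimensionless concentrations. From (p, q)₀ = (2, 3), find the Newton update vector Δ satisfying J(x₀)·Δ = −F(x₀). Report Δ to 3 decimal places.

(0.233, -1.872)

At (2, 3): F = (48.000, 37.000).
Jacobian J = [[4·p·q - 2·p + 2·q^2 - q, 2·p^2 + 4·p·q - p], [2·p·q + 2·p + 2·q^2, p^2 + 4·p·q - 4]].
At the point, J = [[35.000, 30.000], [34.000, 24.000]] (det J = -180.000).
Solving J·Δ = −F gives Δ = (0.233, -1.872).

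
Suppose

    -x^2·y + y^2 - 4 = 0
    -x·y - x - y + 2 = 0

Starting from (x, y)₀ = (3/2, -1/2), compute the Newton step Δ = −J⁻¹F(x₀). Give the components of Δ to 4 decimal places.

(2.2791, 0.2442)

At (3/2, -1/2): F = (-2.6250, 1.7500).
Jacobian J = [[-2·x·y, -x^2 + 2·y], [-y - 1, -x - 1]].
At the point, J = [[1.5000, -3.2500], [-0.5000, -2.5000]] (det J = -5.3750).
Solving J·Δ = −F gives Δ = (2.2791, 0.2442).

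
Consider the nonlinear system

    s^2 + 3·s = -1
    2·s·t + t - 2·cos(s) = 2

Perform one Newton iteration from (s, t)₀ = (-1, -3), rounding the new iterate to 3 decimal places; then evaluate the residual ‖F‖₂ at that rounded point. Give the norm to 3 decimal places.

14.798

At (-1, -3): F = (-1.000, -0.08060).
Jacobian J = [[2·s + 3, 0], [2·t + 2·sin(s), 2·s + 1]].
At the point, J = [[1.000, 0.000], [-7.68294, -1.000]] (det J = -1.000).
Solving J·Δ = −F gives Δ = (1.000, -7.764).
Then the next iterate is (s, t)₁ = (0.000, -10.764).
Re-evaluating at (0.000, -10.764): F = (1.000, -14.764), so ‖F‖₂ = 14.798.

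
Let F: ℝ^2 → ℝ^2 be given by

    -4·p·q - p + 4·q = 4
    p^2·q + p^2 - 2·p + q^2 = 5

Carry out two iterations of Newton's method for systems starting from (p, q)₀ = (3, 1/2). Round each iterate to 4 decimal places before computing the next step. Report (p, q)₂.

(6.5990, -0.4067)

At (3, 1/2): F = (-11.0000, 2.7500).
Jacobian J = [[-4·q - 1, -4·p + 4], [2·p·q + 2·p - 2, p^2 + 2·q]].
At the point, J = [[-3.0000, -8.0000], [7.0000, 10.0000]] (det J = 26.0000).
Solving J·Δ = −F gives Δ = (3.3846, -2.6442).
Then the next iterate is (p, q)₁ = (6.3846, -2.1442).
Round to (6.3846, -2.1442) and repeat: F = (35.798037, -59.812765), J = [[7.5768, -21.5384], [-16.610519, 36.474717]].
Δ = (0.2144, 1.7375), so (p, q)₂ = (6.5990, -0.4067).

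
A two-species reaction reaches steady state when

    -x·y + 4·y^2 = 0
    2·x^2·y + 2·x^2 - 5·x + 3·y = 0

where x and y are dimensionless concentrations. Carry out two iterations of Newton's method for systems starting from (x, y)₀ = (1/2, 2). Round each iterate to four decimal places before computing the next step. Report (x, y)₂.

At (1/2, 2): F = (15.0000, 5.0000).
Jacobian J = [[-y, -x + 8·y], [4·x·y + 4·x - 5, 2·x^2 + 3]].
At the point, J = [[-2.0000, 15.5000], [1.0000, 3.5000]] (det J = -22.5000).
Solving J·Δ = −F gives Δ = (-1.1111, -1.1111).
Then the next iterate is (x, y)₁ = (-0.6111, 0.8889).
Round to (-0.6111, 0.8889) and repeat: F = (3.703780, 7.132994), J = [[-0.8889, 7.7223], [-9.617227, 3.746886]].
Δ = (0.5809, -0.4128), so (x, y)₂ = (-0.0302, 0.4761).

(-0.0302, 0.4761)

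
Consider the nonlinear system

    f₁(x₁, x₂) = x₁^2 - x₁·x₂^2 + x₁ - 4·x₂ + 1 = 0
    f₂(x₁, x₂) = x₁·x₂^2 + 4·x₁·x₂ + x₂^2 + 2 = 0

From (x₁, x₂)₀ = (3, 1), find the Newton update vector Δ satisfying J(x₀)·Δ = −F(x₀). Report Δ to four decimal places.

At (3, 1): F = (6.0000, 18.0000).
Jacobian J = [[2·x₁ - x₂^2 + 1, -2·x₁·x₂ - 4], [x₂^2 + 4·x₂, 2·x₁·x₂ + 4·x₁ + 2·x₂]].
At the point, J = [[6.0000, -10.0000], [5.0000, 20.0000]] (det J = 170.0000).
Solving J·Δ = −F gives Δ = (-1.7647, -0.4588).

(-1.7647, -0.4588)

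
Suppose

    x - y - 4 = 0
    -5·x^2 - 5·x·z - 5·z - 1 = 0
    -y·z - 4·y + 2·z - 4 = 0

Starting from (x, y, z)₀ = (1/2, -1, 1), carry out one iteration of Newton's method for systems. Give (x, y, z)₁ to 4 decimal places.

(1.7889, -2.2111, -2.0185)

At (1/2, -1, 1): F = (-2.5000, -9.7500, 3.0000).
Jacobian J = [[1, -1, 0], [-10·x - 5·z, 0, -5·x - 5], [0, -z - 4, -y + 2]].
At the point, J = [[1.0000, -1.0000, 0.0000], [-10.0000, 0.0000, -7.5000], [0.0000, -5.0000, 3.0000]] (det J = -67.5000).
Solving J·Δ = −F gives Δ = (1.2889, -1.2111, -3.0185).
Then the next iterate is (x, y, z)₁ = (1.7889, -2.2111, -2.0185).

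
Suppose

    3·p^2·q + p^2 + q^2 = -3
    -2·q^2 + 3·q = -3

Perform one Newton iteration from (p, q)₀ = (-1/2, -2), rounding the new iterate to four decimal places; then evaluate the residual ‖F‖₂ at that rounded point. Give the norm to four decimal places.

At (-1/2, -2): F = (5.7500, -11.0000).
Jacobian J = [[6·p·q + 2·p, 3·p^2 + 2·q], [0, -4·q + 3]].
At the point, J = [[5.0000, -3.2500], [0.0000, 11.0000]] (det J = 55.0000).
Solving J·Δ = −F gives Δ = (-0.5000, 1.0000).
Then the next iterate is (p, q)₁ = (-1.0000, -1.0000).
Re-evaluating at (-1.0000, -1.0000): F = (2.0000, -2.0000), so ‖F‖₂ = 2.8284.

2.8284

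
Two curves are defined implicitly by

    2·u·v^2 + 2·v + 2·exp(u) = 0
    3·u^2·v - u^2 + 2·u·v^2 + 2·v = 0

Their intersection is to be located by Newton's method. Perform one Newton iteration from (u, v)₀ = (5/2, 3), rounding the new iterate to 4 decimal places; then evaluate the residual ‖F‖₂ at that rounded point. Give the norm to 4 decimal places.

28.1905

At (5/2, 3): F = (75.364988, 101.0000).
Jacobian J = [[2·v^2 + 2·exp(u), 4·u·v + 2], [6·u·v - 2·u + 2·v^2, 3·u^2 + 4·u·v + 2]].
At the point, J = [[42.364988, 32.0000], [58.0000, 50.7500]] (det J = 294.023137).
Solving J·Δ = −F gives Δ = (-2.0161, 0.3139).
Then the next iterate is (u, v)₁ = (0.4839, 3.3139).
Re-evaluating at (0.4839, 3.3139): F = (20.500894, 19.349896), so ‖F‖₂ = 28.1905.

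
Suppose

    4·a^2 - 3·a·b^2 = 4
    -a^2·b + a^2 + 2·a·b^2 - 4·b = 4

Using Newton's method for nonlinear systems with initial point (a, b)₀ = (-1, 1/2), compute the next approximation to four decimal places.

At (-1, 1/2): F = (0.7500, -6.0000).
Jacobian J = [[8·a - 3·b^2, -6·a·b], [-2·a·b + 2·a + 2·b^2, -a^2 + 4·a·b - 4]].
At the point, J = [[-8.7500, 3.0000], [-0.5000, -7.0000]] (det J = 62.7500).
Solving J·Δ = −F gives Δ = (-0.2032, -0.8426).
Then the next iterate is (a, b)₁ = (-1.2032, -0.3426).

(-1.2032, -0.3426)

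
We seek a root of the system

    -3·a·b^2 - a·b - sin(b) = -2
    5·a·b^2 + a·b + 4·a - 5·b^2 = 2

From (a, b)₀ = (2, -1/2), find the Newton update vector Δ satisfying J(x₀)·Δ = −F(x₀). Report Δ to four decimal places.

At (2, -1/2): F = (1.979426, 6.2500).
Jacobian J = [[-3·b^2 - b, -6·a·b - a - cos(b)], [5·b^2 + b + 4, 10·a·b + a - 10·b]].
At the point, J = [[-0.2500, 3.122417], [4.7500, -3.0000]] (det J = -14.081483).
Solving J·Δ = −F gives Δ = (-1.8076, -0.7787).

(-1.8076, -0.7787)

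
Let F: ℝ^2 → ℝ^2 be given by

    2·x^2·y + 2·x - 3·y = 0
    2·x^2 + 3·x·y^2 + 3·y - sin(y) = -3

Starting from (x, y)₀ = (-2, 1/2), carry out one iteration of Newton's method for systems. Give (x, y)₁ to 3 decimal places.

(-0.937, 1.225)

At (-2, 1/2): F = (-1.500, 10.52057).
Jacobian J = [[4·x·y + 2, 2·x^2 - 3], [4·x + 3·y^2, 6·x·y - cos(y) + 3]].
At the point, J = [[-2.000, 5.000], [-7.250, -3.87758]] (det J = 44.00517).
Solving J·Δ = −F gives Δ = (1.063, 0.725).
Then the next iterate is (x, y)₁ = (-0.937, 1.225).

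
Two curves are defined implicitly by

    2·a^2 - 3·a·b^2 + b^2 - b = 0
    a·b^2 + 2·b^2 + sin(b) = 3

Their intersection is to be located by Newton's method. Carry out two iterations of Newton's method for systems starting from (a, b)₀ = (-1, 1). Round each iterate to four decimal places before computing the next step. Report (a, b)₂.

(-0.0261, 1.0374)

At (-1, 1): F = (5.0000, -1.158529).
Jacobian J = [[4·a - 3·b^2, -6·a·b + 2·b - 1], [b^2, 2·a·b + 4·b + cos(b)]].
At the point, J = [[-7.0000, 7.0000], [1.0000, 2.540302]] (det J = -24.782116).
Solving J·Δ = −F gives Δ = (0.8398, 0.1255).
Then the next iterate is (a, b)₁ = (-0.1602, 1.1255).
Round to (-0.1602, 1.1255) and repeat: F = (0.801379, 0.233050), J = [[-4.441051, 2.332831], [1.266750, 4.572115]].
Δ = (0.1341, -0.0881), so (a, b)₂ = (-0.0261, 1.0374).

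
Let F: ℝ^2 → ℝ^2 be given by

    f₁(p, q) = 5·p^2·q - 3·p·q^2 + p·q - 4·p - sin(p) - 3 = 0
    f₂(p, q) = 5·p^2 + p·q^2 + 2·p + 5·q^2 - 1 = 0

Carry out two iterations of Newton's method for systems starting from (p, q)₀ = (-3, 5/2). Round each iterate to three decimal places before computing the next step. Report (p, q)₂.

At (-3, 5/2): F = (170.39112, 50.500).
Jacobian J = [[10·p·q - 3·q^2 + q - cos(p) - 4, 5·p^2 - 6·p·q + p], [10·p + q^2 + 2, 2·p·q + 10·q]].
At the point, J = [[-94.26001, 87.000], [-21.750, 10.000]] (det J = 949.64992).
Solving J·Δ = −F gives Δ = (2.832, 1.110).
Then the next iterate is (p, q)₁ = (-0.168, 3.610).
Round to (-0.168, 3.610) and repeat: F = (4.31035, 61.77623), J = [[-46.53702, 3.612], [13.35210, 34.88704]].
Δ = (-0.044, -1.754), so (p, q)₂ = (-0.212, 1.856).

(-0.212, 1.856)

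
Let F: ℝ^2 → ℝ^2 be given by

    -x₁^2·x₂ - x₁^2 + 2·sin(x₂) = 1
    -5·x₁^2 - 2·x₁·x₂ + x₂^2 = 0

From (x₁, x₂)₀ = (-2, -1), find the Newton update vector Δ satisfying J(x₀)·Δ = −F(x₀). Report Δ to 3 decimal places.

(1.129, -0.919)

At (-2, -1): F = (-2.68294, -23.000).
Jacobian J = [[-2·x₁·x₂ - 2·x₁, -x₁^2 + 2·cos(x₂)], [-10·x₁ - 2·x₂, -2·x₁ + 2·x₂]].
At the point, J = [[0.000, -2.91940], [22.000, 2.000]] (det J = 64.22670).
Solving J·Δ = −F gives Δ = (1.129, -0.919).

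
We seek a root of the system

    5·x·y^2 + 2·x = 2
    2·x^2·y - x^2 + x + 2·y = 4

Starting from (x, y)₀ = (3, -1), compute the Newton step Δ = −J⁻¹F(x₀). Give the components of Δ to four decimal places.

(-1.4054, 0.3054)

At (3, -1): F = (19.0000, -30.0000).
Jacobian J = [[5·y^2 + 2, 10·x·y], [4·x·y - 2·x + 1, 2·x^2 + 2]].
At the point, J = [[7.0000, -30.0000], [-17.0000, 20.0000]] (det J = -370.0000).
Solving J·Δ = −F gives Δ = (-1.4054, 0.3054).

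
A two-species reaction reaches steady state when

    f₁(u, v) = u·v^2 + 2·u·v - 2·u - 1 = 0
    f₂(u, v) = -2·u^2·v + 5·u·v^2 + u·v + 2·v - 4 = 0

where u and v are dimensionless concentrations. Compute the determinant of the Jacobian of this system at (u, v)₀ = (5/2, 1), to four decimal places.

57.0000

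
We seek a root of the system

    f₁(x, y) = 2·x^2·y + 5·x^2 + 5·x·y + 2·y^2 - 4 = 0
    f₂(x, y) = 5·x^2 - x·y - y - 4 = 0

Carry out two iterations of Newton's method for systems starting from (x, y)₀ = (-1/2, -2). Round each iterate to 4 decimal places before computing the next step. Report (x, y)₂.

(-0.9844, -0.0070)

At (-1/2, -2): F = (9.2500, -1.7500).
Jacobian J = [[4·x·y + 10·x + 5·y, 2·x^2 + 5·x + 4·y], [10·x - y, -x - 1]].
At the point, J = [[-11.0000, -10.0000], [-3.0000, -0.5000]] (det J = -24.5000).
Solving J·Δ = −F gives Δ = (-0.9031, 1.9184).
Then the next iterate is (x, y)₁ = (-1.4031, -0.0816).
Round to (-1.4031, -0.0816) and repeat: F = (6.107940, 5.810555), J = [[-13.981028, -3.404521], [-13.9494, 0.4031]].
Δ = (0.4187, 0.0746), so (x, y)₂ = (-0.9844, -0.0070).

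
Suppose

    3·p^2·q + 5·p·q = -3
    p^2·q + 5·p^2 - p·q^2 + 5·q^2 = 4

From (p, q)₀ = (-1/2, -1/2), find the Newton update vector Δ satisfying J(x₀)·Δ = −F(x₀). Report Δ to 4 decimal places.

At (-1/2, -1/2): F = (3.8750, -1.5000).
Jacobian J = [[6·p·q + 5·q, 3·p^2 + 5·p], [2·p·q + 10·p - q^2, p^2 - 2·p·q + 10·q]].
At the point, J = [[-1.0000, -1.7500], [-4.7500, -5.2500]] (det J = -3.0625).
Solving J·Δ = −F gives Δ = (-7.5000, 6.5000).

(-7.5000, 6.5000)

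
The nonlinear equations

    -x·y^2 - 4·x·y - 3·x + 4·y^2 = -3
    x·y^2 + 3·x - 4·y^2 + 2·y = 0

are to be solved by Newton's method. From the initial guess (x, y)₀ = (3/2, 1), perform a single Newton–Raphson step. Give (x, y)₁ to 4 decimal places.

At (3/2, 1): F = (-5.0000, 4.0000).
Jacobian J = [[-y^2 - 4·y - 3, -2·x·y - 4·x + 8·y], [y^2 + 3, 2·x·y - 8·y + 2]].
At the point, J = [[-8.0000, -1.0000], [4.0000, -3.0000]] (det J = 28.0000).
Solving J·Δ = −F gives Δ = (-0.6786, 0.4286).
Then the next iterate is (x, y)₁ = (0.8214, 1.4286).

(0.8214, 1.4286)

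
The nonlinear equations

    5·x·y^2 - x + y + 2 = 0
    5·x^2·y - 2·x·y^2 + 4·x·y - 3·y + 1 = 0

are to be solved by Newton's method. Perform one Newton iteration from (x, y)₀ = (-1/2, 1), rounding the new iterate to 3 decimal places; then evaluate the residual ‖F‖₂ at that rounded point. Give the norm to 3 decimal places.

0.877

At (-1/2, 1): F = (1.000, -1.750).
Jacobian J = [[5·y^2 - 1, 10·x·y + 1], [10·x·y - 2·y^2 + 4·y, 5·x^2 - 4·x·y + 4·x - 3]].
At the point, J = [[4.000, -4.000], [-3.000, -1.750]] (det J = -19.000).
Solving J·Δ = −F gives Δ = (-0.461, -0.211).
Then the next iterate is (x, y)₁ = (-0.961, 0.789).
Re-evaluating at (-0.961, 0.789): F = (0.75879, 0.43986), so ‖F‖₂ = 0.877.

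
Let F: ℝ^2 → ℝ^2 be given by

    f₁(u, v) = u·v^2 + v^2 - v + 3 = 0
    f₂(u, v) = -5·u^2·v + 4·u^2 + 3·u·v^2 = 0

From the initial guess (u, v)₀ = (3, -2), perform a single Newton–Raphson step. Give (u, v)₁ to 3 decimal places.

(2.195, -0.954)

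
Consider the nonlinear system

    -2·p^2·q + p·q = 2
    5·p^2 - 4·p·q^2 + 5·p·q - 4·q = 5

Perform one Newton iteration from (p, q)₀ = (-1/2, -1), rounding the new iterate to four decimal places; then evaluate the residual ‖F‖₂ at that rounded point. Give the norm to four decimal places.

At (-1/2, -1): F = (-1.0000, 4.7500).
Jacobian J = [[-4·p·q + q, -2·p^2 + p], [10·p - 4·q^2 + 5·q, -8·p·q + 5·p - 4]].
At the point, J = [[-3.0000, -1.0000], [-14.0000, -10.5000]] (det J = 17.5000).
Solving J·Δ = −F gives Δ = (-0.8714, 1.6143).
Then the next iterate is (p, q)₁ = (-1.3714, 0.6143).
Re-evaluating at (-1.3714, 0.6143): F = (-5.153126, -0.195695), so ‖F‖₂ = 5.1568.

5.1568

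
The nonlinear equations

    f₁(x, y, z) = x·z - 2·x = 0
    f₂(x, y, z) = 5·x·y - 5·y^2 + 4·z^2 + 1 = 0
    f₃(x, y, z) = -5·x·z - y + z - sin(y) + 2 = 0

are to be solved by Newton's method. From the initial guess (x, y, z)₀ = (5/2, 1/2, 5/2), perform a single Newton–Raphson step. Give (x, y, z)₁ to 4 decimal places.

At (5/2, 1/2, 5/2): F = (1.2500, 31.0000, -27.729426).
Jacobian J = [[z - 2, 0, x], [5·y, 5·x - 10·y, 8·z], [-5·z, -cos(y) - 1, -5·x + 1]].
At the point, J = [[0.5000, 0.0000, 2.5000], [2.5000, 7.5000, 20.0000], [-12.5000, -1.877583, -11.5000]] (det J = 198.290935).
Solving J·Δ = −F gives Δ = (-1.5812, -3.1162, -0.1838).
Then the next iterate is (x, y, z)₁ = (0.9188, -2.6162, 2.3162).

(0.9188, -2.6162, 2.3162)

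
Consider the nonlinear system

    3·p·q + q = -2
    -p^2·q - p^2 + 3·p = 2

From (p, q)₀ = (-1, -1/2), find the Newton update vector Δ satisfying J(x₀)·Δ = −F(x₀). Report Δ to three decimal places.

At (-1, -1/2): F = (3.000, -5.500).
Jacobian J = [[3·q, 3·p + 1], [-2·p·q - 2·p + 3, -p^2]].
At the point, J = [[-1.500, -2.000], [4.000, -1.000]] (det J = 9.500).
Solving J·Δ = −F gives Δ = (1.474, 0.395).

(1.474, 0.395)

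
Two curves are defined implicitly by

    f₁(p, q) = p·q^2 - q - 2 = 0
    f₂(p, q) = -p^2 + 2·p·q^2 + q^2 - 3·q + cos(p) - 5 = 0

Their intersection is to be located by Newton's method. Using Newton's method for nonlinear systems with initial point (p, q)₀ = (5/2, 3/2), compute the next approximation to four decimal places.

At (5/2, 3/2): F = (2.1250, -3.051144).
Jacobian J = [[q^2, 2·p·q - 1], [-2·p + 2·q^2 - sin(p), 4·p·q + 2·q - 3]].
At the point, J = [[2.2500, 6.5000], [-1.098472, 15.0000]] (det J = 40.890069).
Solving J·Δ = −F gives Δ = (-1.2645, 0.1108).
Then the next iterate is (p, q)₁ = (1.2355, 1.6108).

(1.2355, 1.6108)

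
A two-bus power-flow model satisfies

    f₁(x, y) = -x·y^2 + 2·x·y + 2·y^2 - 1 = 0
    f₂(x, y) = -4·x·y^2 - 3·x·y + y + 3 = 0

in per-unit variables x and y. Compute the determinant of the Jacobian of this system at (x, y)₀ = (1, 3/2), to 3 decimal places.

57.000

J = [[-y^2 + 2·y, -2·x·y + 2·x + 4·y], [-4·y^2 - 3·y, -8·x·y - 3·x + 1]].
At the point, J = [[0.750, 5.000], [-13.500, -14.000]].
det J = 57.000.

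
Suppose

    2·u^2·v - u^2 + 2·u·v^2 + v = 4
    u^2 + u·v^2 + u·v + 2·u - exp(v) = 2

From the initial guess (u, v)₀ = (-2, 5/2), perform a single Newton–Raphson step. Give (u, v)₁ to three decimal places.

(-1.405, 1.356)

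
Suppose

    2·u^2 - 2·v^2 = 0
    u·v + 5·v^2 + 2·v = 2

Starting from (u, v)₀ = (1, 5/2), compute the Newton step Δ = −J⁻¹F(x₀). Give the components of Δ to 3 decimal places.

At (1, 5/2): F = (-10.500, 36.750).
Jacobian J = [[4·u, -4·v], [v, u + 10·v + 2]].
At the point, J = [[4.000, -10.000], [2.500, 28.000]] (det J = 137.000).
Solving J·Δ = −F gives Δ = (-0.536, -1.265).

(-0.536, -1.265)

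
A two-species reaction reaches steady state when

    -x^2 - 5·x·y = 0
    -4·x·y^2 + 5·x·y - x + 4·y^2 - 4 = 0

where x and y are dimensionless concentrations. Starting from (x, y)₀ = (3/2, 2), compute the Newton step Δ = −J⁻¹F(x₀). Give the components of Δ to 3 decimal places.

(0.432, -3.049)

At (3/2, 2): F = (-17.250, 1.500).
Jacobian J = [[-2·x - 5·y, -5·x], [-4·y^2 + 5·y - 1, -8·x·y + 5·x + 8·y]].
At the point, J = [[-13.000, -7.500], [-7.000, -0.500]] (det J = -46.000).
Solving J·Δ = −F gives Δ = (0.432, -3.049).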